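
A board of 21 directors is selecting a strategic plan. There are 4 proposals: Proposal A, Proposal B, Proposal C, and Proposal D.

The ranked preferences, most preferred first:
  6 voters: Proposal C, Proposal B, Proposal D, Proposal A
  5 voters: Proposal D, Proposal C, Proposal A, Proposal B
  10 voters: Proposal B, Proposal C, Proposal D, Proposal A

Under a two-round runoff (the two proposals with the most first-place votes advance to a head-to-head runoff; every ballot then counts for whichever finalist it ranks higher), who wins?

Proposal C

Round 1 first-place votes: Proposal A 0, Proposal B 10, Proposal C 6, Proposal D 5. Proposal B and Proposal C advance.
Runoff: Proposal B is ranked above Proposal C on 10 ballots, Proposal C above Proposal B on 11.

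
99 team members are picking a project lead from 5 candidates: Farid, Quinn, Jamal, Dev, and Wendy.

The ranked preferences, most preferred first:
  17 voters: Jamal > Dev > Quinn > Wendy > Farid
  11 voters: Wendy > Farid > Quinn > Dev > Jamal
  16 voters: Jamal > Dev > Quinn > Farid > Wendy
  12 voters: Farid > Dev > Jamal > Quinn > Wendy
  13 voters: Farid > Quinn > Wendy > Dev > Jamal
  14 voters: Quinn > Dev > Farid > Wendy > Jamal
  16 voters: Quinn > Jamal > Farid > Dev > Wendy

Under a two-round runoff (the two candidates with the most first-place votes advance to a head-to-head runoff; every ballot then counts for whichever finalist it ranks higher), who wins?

Quinn

Round 1 first-place votes: Farid 25, Quinn 30, Jamal 33, Dev 0, Wendy 11. Jamal and Quinn advance.
Runoff: Jamal is ranked above Quinn on 45 ballots, Quinn above Jamal on 54.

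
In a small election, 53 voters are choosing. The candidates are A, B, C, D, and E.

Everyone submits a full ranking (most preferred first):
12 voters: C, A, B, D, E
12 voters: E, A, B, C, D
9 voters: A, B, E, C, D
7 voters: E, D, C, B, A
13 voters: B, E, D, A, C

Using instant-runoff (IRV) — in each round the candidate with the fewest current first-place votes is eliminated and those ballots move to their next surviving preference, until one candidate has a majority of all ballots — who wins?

Round 1: A 9, B 13, C 12, D 0, E 19. D eliminated.
Round 2: A 9, B 13, C 12, E 19. A eliminated.
Round 3: B 22, C 12, E 19. C eliminated.
Round 4: B 34, E 19. B has a majority (≥27).

B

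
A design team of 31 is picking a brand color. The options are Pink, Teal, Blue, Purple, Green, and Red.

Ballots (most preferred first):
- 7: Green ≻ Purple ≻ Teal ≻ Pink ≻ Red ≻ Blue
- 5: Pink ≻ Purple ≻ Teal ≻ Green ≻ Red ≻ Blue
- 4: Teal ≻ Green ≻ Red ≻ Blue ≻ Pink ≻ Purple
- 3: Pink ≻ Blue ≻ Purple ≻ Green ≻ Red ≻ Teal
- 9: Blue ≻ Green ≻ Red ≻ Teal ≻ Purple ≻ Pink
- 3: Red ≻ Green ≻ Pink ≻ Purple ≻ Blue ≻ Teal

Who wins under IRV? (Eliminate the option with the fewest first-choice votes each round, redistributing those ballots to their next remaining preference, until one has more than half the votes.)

Round 1: Pink 8, Teal 4, Blue 9, Purple 0, Green 7, Red 3. Purple eliminated.
Round 2: Pink 8, Teal 4, Blue 9, Green 7, Red 3. Red eliminated.
Round 3: Pink 8, Teal 4, Blue 9, Green 10. Teal eliminated.
Round 4: Pink 8, Blue 9, Green 14. Pink eliminated.
Round 5: Blue 12, Green 19. Green has a majority (≥16).

Green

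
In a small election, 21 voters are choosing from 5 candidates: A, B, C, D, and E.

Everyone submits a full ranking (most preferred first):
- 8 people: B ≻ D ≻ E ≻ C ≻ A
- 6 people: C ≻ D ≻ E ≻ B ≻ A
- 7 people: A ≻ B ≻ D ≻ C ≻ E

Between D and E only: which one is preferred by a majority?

D

D is ranked above E on 21 ballots; E above D on 0.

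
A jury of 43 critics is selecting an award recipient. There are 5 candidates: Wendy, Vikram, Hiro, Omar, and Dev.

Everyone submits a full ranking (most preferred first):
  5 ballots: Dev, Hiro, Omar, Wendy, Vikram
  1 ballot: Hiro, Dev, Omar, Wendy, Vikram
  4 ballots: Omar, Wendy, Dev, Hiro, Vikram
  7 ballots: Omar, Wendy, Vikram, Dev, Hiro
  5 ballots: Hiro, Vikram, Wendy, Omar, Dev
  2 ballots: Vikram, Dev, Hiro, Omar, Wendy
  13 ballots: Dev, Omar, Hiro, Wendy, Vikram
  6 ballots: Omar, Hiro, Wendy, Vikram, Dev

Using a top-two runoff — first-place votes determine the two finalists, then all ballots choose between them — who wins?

Round 1 first-place votes: Wendy 0, Vikram 2, Hiro 6, Omar 17, Dev 18. Dev and Omar advance.
Runoff: Dev is ranked above Omar on 21 ballots, Omar above Dev on 22.

Omar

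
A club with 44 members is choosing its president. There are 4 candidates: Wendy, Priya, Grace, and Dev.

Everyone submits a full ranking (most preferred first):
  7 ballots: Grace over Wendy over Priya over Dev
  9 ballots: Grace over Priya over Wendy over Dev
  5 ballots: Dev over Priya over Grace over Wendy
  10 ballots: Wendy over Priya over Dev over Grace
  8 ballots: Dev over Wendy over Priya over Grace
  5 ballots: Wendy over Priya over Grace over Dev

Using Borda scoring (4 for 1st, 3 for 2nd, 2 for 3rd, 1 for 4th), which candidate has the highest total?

Wendy

Wendy: 7×3 + 9×2 + 5×1 + 10×4 + 8×3 + 5×4 = 128
Priya: 7×2 + 9×3 + 5×3 + 10×3 + 8×2 + 5×3 = 117
Grace: 7×4 + 9×4 + 5×2 + 10×1 + 8×1 + 5×2 = 102
Dev: 7×1 + 9×1 + 5×4 + 10×2 + 8×4 + 5×1 = 93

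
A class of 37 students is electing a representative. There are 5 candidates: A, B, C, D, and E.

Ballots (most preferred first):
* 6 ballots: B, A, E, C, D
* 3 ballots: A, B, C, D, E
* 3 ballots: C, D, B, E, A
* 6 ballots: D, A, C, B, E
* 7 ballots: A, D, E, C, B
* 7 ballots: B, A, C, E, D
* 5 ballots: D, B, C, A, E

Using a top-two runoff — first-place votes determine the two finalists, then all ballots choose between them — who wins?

D

Round 1 first-place votes: A 10, B 13, C 3, D 11, E 0. B and D advance.
Runoff: B is ranked above D on 16 ballots, D above B on 21.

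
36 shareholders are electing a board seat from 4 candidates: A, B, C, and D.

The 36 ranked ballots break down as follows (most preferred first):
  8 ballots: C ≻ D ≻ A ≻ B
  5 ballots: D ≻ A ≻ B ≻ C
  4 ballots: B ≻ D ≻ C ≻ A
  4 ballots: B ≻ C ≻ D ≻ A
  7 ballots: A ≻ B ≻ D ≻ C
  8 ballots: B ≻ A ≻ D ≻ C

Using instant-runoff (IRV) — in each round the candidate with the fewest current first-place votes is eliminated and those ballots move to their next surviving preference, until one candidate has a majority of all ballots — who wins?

Round 1: A 7, B 16, C 8, D 5. D eliminated.
Round 2: A 12, B 16, C 8. C eliminated.
Round 3: A 20, B 16. A has a majority (≥19).

A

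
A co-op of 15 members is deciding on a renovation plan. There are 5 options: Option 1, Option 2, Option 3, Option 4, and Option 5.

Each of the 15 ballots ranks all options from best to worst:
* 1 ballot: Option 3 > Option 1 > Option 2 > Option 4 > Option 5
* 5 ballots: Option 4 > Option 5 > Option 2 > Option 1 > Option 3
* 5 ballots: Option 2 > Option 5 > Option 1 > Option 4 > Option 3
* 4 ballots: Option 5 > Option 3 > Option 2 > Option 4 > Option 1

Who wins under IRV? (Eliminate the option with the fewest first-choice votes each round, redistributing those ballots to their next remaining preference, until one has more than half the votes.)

Round 1: Option 1 0, Option 2 5, Option 3 1, Option 4 5, Option 5 4. Option 1 eliminated.
Round 2: Option 2 5, Option 3 1, Option 4 5, Option 5 4. Option 3 eliminated.
Round 3: Option 2 6, Option 4 5, Option 5 4. Option 5 eliminated.
Round 4: Option 2 10, Option 4 5. Option 2 has a majority (≥8).

Option 2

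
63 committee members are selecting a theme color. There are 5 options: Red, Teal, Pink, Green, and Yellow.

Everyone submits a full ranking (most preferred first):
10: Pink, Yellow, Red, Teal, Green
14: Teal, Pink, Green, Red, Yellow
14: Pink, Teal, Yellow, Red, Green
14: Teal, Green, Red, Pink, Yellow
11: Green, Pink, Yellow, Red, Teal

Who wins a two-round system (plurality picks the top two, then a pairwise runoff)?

Round 1 first-place votes: Red 0, Teal 28, Pink 24, Green 11, Yellow 0. Teal and Pink advance.
Runoff: Teal is ranked above Pink on 28 ballots, Pink above Teal on 35.

Pink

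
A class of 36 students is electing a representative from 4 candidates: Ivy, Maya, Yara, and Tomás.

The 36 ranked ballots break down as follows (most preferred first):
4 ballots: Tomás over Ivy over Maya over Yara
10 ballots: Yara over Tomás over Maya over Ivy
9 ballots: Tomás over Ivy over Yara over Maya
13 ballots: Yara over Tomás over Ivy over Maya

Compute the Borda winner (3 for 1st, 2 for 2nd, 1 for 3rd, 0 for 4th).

Tomás

Ivy: 4×2 + 10×0 + 9×2 + 13×1 = 39
Maya: 4×1 + 10×1 + 9×0 + 13×0 = 14
Yara: 4×0 + 10×3 + 9×1 + 13×3 = 78
Tomás: 4×3 + 10×2 + 9×3 + 13×2 = 85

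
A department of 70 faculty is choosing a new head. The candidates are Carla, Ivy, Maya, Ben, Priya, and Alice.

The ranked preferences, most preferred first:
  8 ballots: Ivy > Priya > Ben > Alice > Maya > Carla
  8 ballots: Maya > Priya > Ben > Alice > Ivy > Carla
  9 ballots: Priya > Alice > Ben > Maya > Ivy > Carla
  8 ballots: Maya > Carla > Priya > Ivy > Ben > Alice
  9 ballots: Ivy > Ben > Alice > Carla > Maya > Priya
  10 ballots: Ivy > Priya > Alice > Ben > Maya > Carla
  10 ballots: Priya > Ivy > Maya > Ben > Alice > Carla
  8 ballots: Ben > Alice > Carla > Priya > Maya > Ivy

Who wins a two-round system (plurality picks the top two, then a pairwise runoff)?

Priya

Round 1 first-place votes: Carla 0, Ivy 27, Maya 16, Ben 8, Priya 19, Alice 0. Ivy and Priya advance.
Runoff: Ivy is ranked above Priya on 27 ballots, Priya above Ivy on 43.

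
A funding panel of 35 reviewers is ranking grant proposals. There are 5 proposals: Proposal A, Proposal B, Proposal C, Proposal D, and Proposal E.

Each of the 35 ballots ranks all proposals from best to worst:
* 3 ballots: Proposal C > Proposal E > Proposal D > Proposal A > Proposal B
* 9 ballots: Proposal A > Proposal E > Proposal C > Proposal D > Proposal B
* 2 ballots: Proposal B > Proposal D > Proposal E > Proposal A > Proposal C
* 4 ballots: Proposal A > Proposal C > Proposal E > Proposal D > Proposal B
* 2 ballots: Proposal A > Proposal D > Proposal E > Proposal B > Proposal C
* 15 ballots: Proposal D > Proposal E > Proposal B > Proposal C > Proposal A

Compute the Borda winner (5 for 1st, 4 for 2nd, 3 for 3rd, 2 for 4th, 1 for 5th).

Proposal A: 3×2 + 9×5 + 2×2 + 4×5 + 2×5 + 15×1 = 100
Proposal B: 3×1 + 9×1 + 2×5 + 4×1 + 2×2 + 15×3 = 75
Proposal C: 3×5 + 9×3 + 2×1 + 4×4 + 2×1 + 15×2 = 92
Proposal D: 3×3 + 9×2 + 2×4 + 4×2 + 2×4 + 15×5 = 126
Proposal E: 3×4 + 9×4 + 2×3 + 4×3 + 2×3 + 15×4 = 132

Proposal E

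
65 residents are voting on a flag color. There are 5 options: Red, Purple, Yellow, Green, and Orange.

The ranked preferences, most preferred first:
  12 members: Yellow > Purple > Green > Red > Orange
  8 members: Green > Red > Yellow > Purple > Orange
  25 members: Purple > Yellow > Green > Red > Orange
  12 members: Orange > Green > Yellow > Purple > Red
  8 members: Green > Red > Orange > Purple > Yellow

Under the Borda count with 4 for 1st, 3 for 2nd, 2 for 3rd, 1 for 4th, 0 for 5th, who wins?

Red: 12×1 + 8×3 + 25×1 + 12×0 + 8×3 = 85
Purple: 12×3 + 8×1 + 25×4 + 12×1 + 8×1 = 164
Yellow: 12×4 + 8×2 + 25×3 + 12×2 + 8×0 = 163
Green: 12×2 + 8×4 + 25×2 + 12×3 + 8×4 = 174
Orange: 12×0 + 8×0 + 25×0 + 12×4 + 8×2 = 64

Green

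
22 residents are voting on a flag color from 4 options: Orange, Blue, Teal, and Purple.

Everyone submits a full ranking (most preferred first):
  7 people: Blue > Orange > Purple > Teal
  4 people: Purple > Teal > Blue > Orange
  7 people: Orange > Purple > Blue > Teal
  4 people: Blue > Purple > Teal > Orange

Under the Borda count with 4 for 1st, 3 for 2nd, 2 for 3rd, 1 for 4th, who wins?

Blue

Orange: 7×3 + 4×1 + 7×4 + 4×1 = 57
Blue: 7×4 + 4×2 + 7×2 + 4×4 = 66
Teal: 7×1 + 4×3 + 7×1 + 4×2 = 34
Purple: 7×2 + 4×4 + 7×3 + 4×3 = 63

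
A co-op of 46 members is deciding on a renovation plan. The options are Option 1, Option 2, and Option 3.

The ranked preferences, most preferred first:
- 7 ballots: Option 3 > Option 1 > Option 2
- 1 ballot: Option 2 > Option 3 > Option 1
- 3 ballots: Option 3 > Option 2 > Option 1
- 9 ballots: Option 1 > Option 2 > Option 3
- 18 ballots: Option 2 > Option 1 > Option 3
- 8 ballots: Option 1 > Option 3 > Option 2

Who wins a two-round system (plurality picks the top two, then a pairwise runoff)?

Option 1

Round 1 first-place votes: Option 1 17, Option 2 19, Option 3 10. Option 2 and Option 1 advance.
Runoff: Option 2 is ranked above Option 1 on 22 ballots, Option 1 above Option 2 on 24.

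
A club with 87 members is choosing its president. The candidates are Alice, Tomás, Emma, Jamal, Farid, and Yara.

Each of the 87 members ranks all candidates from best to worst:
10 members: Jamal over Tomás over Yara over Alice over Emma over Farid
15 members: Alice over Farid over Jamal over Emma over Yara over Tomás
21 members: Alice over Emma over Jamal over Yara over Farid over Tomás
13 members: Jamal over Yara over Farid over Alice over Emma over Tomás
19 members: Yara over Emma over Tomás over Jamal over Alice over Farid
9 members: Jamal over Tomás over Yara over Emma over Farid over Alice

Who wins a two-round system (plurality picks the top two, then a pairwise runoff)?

Jamal

Round 1 first-place votes: Alice 36, Tomás 0, Emma 0, Jamal 32, Farid 0, Yara 19. Alice and Jamal advance.
Runoff: Alice is ranked above Jamal on 36 ballots, Jamal above Alice on 51.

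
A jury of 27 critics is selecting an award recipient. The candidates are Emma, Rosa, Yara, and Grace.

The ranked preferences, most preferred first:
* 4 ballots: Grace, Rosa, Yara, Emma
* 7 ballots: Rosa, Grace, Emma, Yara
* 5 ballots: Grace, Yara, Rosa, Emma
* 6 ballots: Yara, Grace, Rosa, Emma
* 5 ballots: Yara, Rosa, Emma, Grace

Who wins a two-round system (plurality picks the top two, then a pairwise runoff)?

Round 1 first-place votes: Emma 0, Rosa 7, Yara 11, Grace 9. Yara and Grace advance.
Runoff: Yara is ranked above Grace on 11 ballots, Grace above Yara on 16.

Grace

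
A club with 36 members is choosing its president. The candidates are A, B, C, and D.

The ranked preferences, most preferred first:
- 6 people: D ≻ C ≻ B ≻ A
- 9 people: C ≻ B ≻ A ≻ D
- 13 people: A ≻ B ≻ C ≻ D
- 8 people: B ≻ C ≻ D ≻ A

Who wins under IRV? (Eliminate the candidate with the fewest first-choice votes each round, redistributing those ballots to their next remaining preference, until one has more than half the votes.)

C

Round 1: A 13, B 8, C 9, D 6. D eliminated.
Round 2: A 13, B 8, C 15. B eliminated.
Round 3: A 13, C 23. C has a majority (≥19).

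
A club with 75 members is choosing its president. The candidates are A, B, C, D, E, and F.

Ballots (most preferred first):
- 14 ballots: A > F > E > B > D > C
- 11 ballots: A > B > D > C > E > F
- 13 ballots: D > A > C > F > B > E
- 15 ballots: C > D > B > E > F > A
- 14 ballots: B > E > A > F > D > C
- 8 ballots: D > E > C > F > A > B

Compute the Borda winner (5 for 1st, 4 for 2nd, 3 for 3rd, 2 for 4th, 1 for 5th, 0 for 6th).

A

A: 14×5 + 11×5 + 13×4 + 15×0 + 14×3 + 8×1 = 227
B: 14×2 + 11×4 + 13×1 + 15×3 + 14×5 + 8×0 = 200
C: 14×0 + 11×2 + 13×3 + 15×5 + 14×0 + 8×3 = 160
D: 14×1 + 11×3 + 13×5 + 15×4 + 14×1 + 8×5 = 226
E: 14×3 + 11×1 + 13×0 + 15×2 + 14×4 + 8×4 = 171
F: 14×4 + 11×0 + 13×2 + 15×1 + 14×2 + 8×2 = 141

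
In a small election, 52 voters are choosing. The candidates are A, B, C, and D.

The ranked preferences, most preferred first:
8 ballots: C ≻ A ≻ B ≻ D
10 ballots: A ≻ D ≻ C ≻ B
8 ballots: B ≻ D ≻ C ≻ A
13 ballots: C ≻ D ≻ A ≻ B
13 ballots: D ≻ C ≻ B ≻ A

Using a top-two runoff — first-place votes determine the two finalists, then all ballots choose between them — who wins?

Round 1 first-place votes: A 10, B 8, C 21, D 13. C and D advance.
Runoff: C is ranked above D on 21 ballots, D above C on 31.

D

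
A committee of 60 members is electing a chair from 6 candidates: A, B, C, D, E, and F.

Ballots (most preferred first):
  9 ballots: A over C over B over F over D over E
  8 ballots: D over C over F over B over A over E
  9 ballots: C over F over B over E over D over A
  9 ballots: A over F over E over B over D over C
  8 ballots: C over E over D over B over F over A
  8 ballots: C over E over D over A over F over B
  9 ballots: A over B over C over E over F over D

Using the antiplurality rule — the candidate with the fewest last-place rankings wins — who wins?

Last-place votes: A 17, B 8, C 9, D 9, E 17, F 0.

F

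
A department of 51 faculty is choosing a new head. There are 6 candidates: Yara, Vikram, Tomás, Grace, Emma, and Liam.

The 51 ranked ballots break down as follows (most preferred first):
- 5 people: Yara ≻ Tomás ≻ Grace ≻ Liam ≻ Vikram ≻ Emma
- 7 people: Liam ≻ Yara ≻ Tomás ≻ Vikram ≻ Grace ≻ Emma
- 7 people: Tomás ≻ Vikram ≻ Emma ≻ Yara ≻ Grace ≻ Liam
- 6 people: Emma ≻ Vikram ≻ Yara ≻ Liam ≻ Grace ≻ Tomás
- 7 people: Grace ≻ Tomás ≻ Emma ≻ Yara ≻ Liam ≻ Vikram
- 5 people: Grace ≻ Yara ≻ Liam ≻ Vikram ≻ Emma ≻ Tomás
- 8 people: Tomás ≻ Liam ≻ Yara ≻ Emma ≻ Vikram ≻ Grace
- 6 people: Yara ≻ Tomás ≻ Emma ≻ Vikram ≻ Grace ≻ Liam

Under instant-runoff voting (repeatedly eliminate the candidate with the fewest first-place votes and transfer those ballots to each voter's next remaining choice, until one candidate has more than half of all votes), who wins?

Yara

Round 1: Yara 11, Vikram 0, Tomás 15, Grace 12, Emma 6, Liam 7. Vikram eliminated.
Round 2: Yara 11, Tomás 15, Grace 12, Emma 6, Liam 7. Emma eliminated.
Round 3: Yara 17, Tomás 15, Grace 12, Liam 7. Liam eliminated.
Round 4: Yara 24, Tomás 15, Grace 12. Grace eliminated.
Round 5: Yara 29, Tomás 22. Yara has a majority (≥26).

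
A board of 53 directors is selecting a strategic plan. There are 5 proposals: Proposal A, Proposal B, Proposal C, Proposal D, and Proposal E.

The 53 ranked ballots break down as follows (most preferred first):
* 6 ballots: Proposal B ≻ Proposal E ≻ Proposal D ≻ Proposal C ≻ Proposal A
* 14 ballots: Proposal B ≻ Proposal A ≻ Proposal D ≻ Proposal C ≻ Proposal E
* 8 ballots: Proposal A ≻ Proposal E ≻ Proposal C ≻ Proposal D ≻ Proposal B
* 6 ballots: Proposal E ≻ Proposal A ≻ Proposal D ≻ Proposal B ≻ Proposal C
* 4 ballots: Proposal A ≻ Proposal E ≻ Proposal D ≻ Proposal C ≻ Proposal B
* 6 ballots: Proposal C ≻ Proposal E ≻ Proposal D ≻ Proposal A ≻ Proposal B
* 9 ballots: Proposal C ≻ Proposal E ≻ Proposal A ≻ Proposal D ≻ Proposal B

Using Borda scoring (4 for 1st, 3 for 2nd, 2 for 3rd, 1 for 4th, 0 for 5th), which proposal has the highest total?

Proposal A: 6×0 + 14×3 + 8×4 + 6×3 + 4×4 + 6×1 + 9×2 = 132
Proposal B: 6×4 + 14×4 + 8×0 + 6×1 + 4×0 + 6×0 + 9×0 = 86
Proposal C: 6×1 + 14×1 + 8×2 + 6×0 + 4×1 + 6×4 + 9×4 = 100
Proposal D: 6×2 + 14×2 + 8×1 + 6×2 + 4×2 + 6×2 + 9×1 = 89
Proposal E: 6×3 + 14×0 + 8×3 + 6×4 + 4×3 + 6×3 + 9×3 = 123

Proposal A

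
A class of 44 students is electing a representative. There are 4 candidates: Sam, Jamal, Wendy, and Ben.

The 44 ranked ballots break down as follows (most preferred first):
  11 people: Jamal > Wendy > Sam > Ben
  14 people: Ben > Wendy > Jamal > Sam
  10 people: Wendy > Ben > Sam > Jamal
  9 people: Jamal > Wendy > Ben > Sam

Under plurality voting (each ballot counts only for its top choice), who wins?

Jamal

First-place votes: Sam 0, Jamal 20, Wendy 10, Ben 14.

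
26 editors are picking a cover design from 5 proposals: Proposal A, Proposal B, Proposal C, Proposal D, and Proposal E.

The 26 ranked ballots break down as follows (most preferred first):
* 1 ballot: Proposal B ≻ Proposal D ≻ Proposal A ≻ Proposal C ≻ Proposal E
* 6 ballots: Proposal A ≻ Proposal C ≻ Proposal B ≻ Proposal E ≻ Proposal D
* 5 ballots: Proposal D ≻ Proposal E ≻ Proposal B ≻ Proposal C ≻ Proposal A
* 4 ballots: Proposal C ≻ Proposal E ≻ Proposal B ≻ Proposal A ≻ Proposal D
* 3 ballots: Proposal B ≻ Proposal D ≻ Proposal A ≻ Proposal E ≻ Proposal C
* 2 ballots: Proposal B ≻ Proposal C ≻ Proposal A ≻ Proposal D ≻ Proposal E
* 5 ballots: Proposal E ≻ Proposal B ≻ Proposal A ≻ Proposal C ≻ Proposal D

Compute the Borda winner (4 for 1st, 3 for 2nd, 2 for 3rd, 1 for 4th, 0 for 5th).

Proposal B

Proposal A: 1×2 + 6×4 + 5×0 + 4×1 + 3×2 + 2×2 + 5×2 = 50
Proposal B: 1×4 + 6×2 + 5×2 + 4×2 + 3×4 + 2×4 + 5×3 = 69
Proposal C: 1×1 + 6×3 + 5×1 + 4×4 + 3×0 + 2×3 + 5×1 = 51
Proposal D: 1×3 + 6×0 + 5×4 + 4×0 + 3×3 + 2×1 + 5×0 = 34
Proposal E: 1×0 + 6×1 + 5×3 + 4×3 + 3×1 + 2×0 + 5×4 = 56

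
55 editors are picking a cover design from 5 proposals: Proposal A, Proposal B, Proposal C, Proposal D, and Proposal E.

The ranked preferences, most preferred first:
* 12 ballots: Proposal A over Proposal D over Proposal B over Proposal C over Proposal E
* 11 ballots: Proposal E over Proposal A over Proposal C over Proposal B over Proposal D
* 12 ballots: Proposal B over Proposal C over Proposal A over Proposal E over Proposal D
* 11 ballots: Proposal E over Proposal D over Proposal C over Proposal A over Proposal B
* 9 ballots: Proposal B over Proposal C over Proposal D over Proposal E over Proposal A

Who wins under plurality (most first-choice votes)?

First-place votes: Proposal A 12, Proposal B 21, Proposal C 0, Proposal D 0, Proposal E 22.

Proposal E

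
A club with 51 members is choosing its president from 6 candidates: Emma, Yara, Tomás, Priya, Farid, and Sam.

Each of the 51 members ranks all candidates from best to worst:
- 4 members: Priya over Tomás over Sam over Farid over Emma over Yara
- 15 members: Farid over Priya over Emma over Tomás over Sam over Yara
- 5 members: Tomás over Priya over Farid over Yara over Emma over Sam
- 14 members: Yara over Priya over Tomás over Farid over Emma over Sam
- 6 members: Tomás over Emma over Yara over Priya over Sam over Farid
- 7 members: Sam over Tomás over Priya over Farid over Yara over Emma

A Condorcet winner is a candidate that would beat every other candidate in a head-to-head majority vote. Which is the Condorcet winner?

Priya vs Emma: 45–6
Priya vs Yara: 31–20
Priya vs Tomás: 33–18
Priya vs Farid: 36–15
Priya vs Sam: 44–7
Priya beats every other candidate.

Priya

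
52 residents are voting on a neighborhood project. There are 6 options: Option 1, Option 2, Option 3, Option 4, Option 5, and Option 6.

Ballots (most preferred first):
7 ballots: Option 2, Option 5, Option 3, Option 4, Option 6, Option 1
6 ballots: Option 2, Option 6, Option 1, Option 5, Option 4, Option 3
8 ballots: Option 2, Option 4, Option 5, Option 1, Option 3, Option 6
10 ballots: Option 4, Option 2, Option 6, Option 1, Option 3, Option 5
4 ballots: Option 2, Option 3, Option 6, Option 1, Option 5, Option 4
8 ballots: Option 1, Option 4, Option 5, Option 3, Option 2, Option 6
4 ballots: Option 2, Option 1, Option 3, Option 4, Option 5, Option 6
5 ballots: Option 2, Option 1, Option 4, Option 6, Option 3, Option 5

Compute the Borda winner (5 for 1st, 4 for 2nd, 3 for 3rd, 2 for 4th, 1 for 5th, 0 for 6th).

Option 1: 7×0 + 6×3 + 8×2 + 10×2 + 4×2 + 8×5 + 4×4 + 5×4 = 138
Option 2: 7×5 + 6×5 + 8×5 + 10×4 + 4×5 + 8×1 + 4×5 + 5×5 = 218
Option 3: 7×3 + 6×0 + 8×1 + 10×1 + 4×4 + 8×2 + 4×3 + 5×1 = 88
Option 4: 7×2 + 6×1 + 8×4 + 10×5 + 4×0 + 8×4 + 4×2 + 5×3 = 157
Option 5: 7×4 + 6×2 + 8×3 + 10×0 + 4×1 + 8×3 + 4×1 + 5×0 = 96
Option 6: 7×1 + 6×4 + 8×0 + 10×3 + 4×3 + 8×0 + 4×0 + 5×2 = 83

Option 2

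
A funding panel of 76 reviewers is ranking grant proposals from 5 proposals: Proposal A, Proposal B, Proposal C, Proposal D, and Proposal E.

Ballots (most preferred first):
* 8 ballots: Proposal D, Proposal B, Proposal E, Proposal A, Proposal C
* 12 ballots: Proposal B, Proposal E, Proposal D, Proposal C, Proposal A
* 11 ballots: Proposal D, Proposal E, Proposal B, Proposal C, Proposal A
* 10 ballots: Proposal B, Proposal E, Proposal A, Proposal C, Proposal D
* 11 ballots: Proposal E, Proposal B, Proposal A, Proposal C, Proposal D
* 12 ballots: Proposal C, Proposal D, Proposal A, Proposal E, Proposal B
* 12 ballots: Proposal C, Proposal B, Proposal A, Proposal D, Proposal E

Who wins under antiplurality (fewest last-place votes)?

Proposal C

Last-place votes: Proposal A 23, Proposal B 12, Proposal C 8, Proposal D 21, Proposal E 12.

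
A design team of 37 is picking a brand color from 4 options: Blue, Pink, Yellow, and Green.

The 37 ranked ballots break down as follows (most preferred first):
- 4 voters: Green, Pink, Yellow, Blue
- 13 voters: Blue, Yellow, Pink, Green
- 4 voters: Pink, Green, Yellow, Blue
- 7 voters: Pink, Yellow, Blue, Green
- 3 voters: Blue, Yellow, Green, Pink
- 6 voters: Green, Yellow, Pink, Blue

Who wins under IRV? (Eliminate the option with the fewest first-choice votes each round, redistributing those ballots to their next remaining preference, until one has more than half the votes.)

Pink

Round 1: Blue 16, Pink 11, Yellow 0, Green 10. Yellow eliminated.
Round 2: Blue 16, Pink 11, Green 10. Green eliminated.
Round 3: Blue 16, Pink 21. Pink has a majority (≥19).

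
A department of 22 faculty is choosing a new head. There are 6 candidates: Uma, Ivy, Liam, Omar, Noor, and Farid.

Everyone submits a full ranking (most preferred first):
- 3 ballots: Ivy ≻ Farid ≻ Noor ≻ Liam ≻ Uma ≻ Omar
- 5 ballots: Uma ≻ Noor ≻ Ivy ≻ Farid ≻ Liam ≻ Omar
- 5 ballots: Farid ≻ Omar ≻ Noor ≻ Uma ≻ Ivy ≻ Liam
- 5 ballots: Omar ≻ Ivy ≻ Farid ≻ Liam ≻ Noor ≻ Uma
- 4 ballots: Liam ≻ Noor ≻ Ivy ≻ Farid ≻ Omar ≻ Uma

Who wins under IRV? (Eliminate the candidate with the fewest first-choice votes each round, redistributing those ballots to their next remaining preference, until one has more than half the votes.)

Farid

Round 1: Uma 5, Ivy 3, Liam 4, Omar 5, Noor 0, Farid 5. Noor eliminated.
Round 2: Uma 5, Ivy 3, Liam 4, Omar 5, Farid 5. Ivy eliminated.
Round 3: Uma 5, Liam 4, Omar 5, Farid 8. Liam eliminated.
Round 4: Uma 5, Omar 5, Farid 12. Farid has a majority (≥12).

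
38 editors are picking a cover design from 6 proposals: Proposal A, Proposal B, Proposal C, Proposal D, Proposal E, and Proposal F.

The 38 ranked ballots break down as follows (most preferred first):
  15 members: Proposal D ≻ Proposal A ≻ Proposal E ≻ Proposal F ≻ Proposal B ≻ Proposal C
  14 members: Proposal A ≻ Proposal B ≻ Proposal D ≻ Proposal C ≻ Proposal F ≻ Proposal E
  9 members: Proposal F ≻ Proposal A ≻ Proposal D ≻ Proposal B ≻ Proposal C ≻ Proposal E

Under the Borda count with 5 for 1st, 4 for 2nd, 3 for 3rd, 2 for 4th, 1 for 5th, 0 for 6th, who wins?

Proposal A: 15×4 + 14×5 + 9×4 = 166
Proposal B: 15×1 + 14×4 + 9×2 = 89
Proposal C: 15×0 + 14×2 + 9×1 = 37
Proposal D: 15×5 + 14×3 + 9×3 = 144
Proposal E: 15×3 + 14×0 + 9×0 = 45
Proposal F: 15×2 + 14×1 + 9×5 = 89

Proposal A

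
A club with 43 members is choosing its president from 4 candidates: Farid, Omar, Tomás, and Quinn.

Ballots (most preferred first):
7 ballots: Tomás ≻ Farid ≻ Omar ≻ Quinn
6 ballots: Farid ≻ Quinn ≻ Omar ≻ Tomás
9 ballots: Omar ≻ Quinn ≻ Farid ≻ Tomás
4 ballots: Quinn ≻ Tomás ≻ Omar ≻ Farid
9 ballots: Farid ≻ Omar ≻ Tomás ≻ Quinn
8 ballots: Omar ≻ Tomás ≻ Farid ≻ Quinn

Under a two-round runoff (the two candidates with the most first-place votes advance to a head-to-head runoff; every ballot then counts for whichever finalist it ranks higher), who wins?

Farid

Round 1 first-place votes: Farid 15, Omar 17, Tomás 7, Quinn 4. Omar and Farid advance.
Runoff: Omar is ranked above Farid on 21 ballots, Farid above Omar on 22.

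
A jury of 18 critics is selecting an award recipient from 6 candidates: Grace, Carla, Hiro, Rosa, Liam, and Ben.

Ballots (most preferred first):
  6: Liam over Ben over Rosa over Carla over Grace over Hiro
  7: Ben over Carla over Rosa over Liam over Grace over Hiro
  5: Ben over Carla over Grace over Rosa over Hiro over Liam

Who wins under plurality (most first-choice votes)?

First-place votes: Grace 0, Carla 0, Hiro 0, Rosa 0, Liam 6, Ben 12.

Ben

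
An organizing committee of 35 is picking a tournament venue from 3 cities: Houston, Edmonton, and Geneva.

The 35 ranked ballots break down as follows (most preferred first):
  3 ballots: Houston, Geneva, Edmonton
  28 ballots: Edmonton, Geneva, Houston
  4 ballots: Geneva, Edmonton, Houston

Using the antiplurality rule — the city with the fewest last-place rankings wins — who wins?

Last-place votes: Houston 32, Edmonton 3, Geneva 0.

Geneva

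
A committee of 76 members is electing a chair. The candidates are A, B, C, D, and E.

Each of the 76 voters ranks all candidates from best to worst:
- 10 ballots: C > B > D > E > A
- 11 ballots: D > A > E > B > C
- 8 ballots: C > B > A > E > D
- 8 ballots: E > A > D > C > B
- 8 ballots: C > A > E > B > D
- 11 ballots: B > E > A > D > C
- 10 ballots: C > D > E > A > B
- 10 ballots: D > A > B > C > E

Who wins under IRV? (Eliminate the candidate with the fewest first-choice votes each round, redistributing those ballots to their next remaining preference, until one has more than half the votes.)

Round 1: A 0, B 11, C 36, D 21, E 8. A eliminated.
Round 2: B 11, C 36, D 21, E 8. E eliminated.
Round 3: B 11, C 36, D 29. B eliminated.
Round 4: C 36, D 40. D has a majority (≥39).

D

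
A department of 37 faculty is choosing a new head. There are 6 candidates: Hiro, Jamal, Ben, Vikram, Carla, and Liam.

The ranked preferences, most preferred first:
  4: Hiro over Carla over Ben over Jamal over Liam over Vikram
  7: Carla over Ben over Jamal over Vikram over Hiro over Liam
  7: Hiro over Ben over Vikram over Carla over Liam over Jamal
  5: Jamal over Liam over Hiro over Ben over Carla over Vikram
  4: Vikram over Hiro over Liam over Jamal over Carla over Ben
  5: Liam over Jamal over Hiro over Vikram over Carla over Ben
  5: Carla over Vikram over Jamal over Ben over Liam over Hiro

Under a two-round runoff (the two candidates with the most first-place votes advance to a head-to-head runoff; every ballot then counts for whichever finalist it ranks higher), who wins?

Hiro

Round 1 first-place votes: Hiro 11, Jamal 5, Ben 0, Vikram 4, Carla 12, Liam 5. Carla and Hiro advance.
Runoff: Carla is ranked above Hiro on 12 ballots, Hiro above Carla on 25.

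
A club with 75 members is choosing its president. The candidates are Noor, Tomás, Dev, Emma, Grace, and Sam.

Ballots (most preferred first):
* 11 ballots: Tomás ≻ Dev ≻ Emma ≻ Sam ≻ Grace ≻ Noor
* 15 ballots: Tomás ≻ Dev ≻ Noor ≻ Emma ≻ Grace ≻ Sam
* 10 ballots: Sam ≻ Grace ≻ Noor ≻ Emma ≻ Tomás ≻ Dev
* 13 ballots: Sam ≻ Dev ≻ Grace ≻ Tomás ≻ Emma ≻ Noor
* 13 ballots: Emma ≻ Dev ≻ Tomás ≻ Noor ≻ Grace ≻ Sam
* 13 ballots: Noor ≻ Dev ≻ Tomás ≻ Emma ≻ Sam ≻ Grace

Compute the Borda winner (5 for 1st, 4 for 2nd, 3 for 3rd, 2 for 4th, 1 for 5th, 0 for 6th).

Noor: 11×0 + 15×3 + 10×3 + 13×0 + 13×2 + 13×5 = 166
Tomás: 11×5 + 15×5 + 10×1 + 13×2 + 13×3 + 13×3 = 244
Dev: 11×4 + 15×4 + 10×0 + 13×4 + 13×4 + 13×4 = 260
Emma: 11×3 + 15×2 + 10×2 + 13×1 + 13×5 + 13×2 = 187
Grace: 11×1 + 15×1 + 10×4 + 13×3 + 13×1 + 13×0 = 118
Sam: 11×2 + 15×0 + 10×5 + 13×5 + 13×0 + 13×1 = 150

Dev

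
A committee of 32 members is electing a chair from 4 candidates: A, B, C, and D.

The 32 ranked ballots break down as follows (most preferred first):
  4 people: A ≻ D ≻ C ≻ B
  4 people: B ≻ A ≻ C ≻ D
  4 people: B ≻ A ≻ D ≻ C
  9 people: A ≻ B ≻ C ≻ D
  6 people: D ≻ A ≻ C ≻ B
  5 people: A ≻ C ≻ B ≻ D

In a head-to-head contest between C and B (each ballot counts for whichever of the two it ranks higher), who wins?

B

C is ranked above B on 15 ballots; B above C on 17.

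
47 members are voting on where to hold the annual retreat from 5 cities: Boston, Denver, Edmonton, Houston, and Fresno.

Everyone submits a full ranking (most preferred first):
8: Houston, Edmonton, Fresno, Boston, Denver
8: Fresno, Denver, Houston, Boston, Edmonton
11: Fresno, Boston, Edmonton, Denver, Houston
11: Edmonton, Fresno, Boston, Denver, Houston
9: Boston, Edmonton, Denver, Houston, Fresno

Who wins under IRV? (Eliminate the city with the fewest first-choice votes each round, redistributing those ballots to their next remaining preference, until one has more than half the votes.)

Round 1: Boston 9, Denver 0, Edmonton 11, Houston 8, Fresno 19. Denver eliminated.
Round 2: Boston 9, Edmonton 11, Houston 8, Fresno 19. Houston eliminated.
Round 3: Boston 9, Edmonton 19, Fresno 19. Boston eliminated.
Round 4: Edmonton 28, Fresno 19. Edmonton has a majority (≥24).

Edmonton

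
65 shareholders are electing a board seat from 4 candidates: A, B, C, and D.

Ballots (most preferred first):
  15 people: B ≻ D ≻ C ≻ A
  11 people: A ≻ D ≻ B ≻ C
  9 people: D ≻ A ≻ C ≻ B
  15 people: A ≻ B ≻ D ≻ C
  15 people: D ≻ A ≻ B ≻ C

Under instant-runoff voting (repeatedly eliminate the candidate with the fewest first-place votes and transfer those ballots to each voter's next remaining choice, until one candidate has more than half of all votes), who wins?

D

Round 1: A 26, B 15, C 0, D 24. C eliminated.
Round 2: A 26, B 15, D 24. B eliminated.
Round 3: A 26, D 39. D has a majority (≥33).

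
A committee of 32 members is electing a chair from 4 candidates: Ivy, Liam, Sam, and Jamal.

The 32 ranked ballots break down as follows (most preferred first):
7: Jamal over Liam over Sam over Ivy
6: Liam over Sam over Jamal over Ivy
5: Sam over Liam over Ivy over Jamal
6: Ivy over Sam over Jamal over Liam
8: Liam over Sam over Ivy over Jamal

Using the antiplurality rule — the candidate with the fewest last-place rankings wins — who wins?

Sam

Last-place votes: Ivy 13, Liam 6, Sam 0, Jamal 13.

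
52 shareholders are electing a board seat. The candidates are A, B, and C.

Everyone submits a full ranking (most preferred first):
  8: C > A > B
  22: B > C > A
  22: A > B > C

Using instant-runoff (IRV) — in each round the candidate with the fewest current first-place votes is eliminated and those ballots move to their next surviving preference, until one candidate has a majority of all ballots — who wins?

A

Round 1: A 22, B 22, C 8. C eliminated.
Round 2: A 30, B 22. A has a majority (≥27).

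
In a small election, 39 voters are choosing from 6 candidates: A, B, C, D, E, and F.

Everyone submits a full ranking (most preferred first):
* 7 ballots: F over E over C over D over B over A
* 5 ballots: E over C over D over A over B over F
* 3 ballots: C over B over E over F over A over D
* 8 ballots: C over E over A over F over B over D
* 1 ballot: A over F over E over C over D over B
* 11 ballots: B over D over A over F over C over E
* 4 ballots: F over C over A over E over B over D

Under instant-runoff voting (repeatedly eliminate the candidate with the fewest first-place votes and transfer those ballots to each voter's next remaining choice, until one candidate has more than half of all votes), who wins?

Round 1: A 1, B 11, C 11, D 0, E 5, F 11. D eliminated.
Round 2: A 1, B 11, C 11, E 5, F 11. A eliminated.
Round 3: B 11, C 11, E 5, F 12. E eliminated.
Round 4: B 11, C 16, F 12. B eliminated.
Round 5: C 16, F 23. F has a majority (≥20).

F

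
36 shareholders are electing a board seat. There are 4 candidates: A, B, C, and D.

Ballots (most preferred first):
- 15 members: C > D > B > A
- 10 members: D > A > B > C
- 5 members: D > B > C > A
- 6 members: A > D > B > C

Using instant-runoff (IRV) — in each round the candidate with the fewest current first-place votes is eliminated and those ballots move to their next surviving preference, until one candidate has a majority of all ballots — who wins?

Round 1: A 6, B 0, C 15, D 15. B eliminated.
Round 2: A 6, C 15, D 15. A eliminated.
Round 3: C 15, D 21. D has a majority (≥19).

D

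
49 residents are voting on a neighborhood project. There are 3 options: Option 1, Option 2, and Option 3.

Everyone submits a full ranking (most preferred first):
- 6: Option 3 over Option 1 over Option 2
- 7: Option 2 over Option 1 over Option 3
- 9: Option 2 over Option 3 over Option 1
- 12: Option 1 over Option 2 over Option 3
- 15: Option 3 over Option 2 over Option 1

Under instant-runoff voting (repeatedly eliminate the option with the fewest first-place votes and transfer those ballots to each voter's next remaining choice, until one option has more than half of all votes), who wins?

Option 2

Round 1: Option 1 12, Option 2 16, Option 3 21. Option 1 eliminated.
Round 2: Option 2 28, Option 3 21. Option 2 has a majority (≥25).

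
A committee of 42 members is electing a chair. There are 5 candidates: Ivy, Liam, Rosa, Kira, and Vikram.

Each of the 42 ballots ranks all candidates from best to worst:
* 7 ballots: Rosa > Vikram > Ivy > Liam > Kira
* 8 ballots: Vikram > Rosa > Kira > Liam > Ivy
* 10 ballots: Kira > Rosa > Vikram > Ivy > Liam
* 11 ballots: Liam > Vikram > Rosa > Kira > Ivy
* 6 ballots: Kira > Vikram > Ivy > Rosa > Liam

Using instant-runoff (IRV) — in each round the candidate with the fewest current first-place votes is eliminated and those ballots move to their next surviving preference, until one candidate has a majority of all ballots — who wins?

Vikram

Round 1: Ivy 0, Liam 11, Rosa 7, Kira 16, Vikram 8. Ivy eliminated.
Round 2: Liam 11, Rosa 7, Kira 16, Vikram 8. Rosa eliminated.
Round 3: Liam 11, Kira 16, Vikram 15. Liam eliminated.
Round 4: Kira 16, Vikram 26. Vikram has a majority (≥22).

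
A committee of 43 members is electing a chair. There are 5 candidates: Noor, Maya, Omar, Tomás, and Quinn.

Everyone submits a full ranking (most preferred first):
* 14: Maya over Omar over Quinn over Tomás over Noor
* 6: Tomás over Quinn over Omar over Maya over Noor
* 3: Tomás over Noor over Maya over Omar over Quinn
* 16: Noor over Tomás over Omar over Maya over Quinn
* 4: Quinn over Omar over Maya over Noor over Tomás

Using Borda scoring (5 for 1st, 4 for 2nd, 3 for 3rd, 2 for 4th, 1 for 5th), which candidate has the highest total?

Omar

Noor: 14×1 + 6×1 + 3×4 + 16×5 + 4×2 = 120
Maya: 14×5 + 6×2 + 3×3 + 16×2 + 4×3 = 135
Omar: 14×4 + 6×3 + 3×2 + 16×3 + 4×4 = 144
Tomás: 14×2 + 6×5 + 3×5 + 16×4 + 4×1 = 141
Quinn: 14×3 + 6×4 + 3×1 + 16×1 + 4×5 = 105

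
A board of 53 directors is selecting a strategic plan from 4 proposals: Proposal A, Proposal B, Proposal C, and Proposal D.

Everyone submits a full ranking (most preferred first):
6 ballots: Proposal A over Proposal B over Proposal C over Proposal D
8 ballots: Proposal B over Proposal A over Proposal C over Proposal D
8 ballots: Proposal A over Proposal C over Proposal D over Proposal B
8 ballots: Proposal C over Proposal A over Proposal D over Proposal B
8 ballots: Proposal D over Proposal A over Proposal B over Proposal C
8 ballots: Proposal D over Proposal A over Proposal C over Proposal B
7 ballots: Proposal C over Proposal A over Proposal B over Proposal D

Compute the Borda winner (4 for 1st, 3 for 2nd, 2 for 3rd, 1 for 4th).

Proposal A

Proposal A: 6×4 + 8×3 + 8×4 + 8×3 + 8×3 + 8×3 + 7×3 = 173
Proposal B: 6×3 + 8×4 + 8×1 + 8×1 + 8×2 + 8×1 + 7×2 = 104
Proposal C: 6×2 + 8×2 + 8×3 + 8×4 + 8×1 + 8×2 + 7×4 = 136
Proposal D: 6×1 + 8×1 + 8×2 + 8×2 + 8×4 + 8×4 + 7×1 = 117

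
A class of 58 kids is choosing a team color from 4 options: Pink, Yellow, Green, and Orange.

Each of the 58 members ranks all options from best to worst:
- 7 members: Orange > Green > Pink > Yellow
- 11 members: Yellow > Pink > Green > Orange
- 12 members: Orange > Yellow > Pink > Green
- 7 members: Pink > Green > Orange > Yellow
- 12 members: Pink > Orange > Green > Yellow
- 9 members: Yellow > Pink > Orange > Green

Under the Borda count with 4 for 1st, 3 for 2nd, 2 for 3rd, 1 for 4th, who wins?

Pink: 7×2 + 11×3 + 12×2 + 7×4 + 12×4 + 9×3 = 174
Yellow: 7×1 + 11×4 + 12×3 + 7×1 + 12×1 + 9×4 = 142
Green: 7×3 + 11×2 + 12×1 + 7×3 + 12×2 + 9×1 = 109
Orange: 7×4 + 11×1 + 12×4 + 7×2 + 12×3 + 9×2 = 155

Pink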